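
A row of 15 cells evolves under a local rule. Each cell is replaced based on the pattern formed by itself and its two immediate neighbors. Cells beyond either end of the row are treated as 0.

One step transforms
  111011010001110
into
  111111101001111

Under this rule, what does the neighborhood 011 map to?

At position 0 the neighborhood is 011; the next row has 1 there.

1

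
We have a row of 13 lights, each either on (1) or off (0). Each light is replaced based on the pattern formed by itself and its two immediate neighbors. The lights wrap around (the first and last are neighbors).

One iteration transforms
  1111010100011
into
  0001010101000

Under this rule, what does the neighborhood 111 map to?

At position 0 the neighborhood is 111; the next row has 0 there.

0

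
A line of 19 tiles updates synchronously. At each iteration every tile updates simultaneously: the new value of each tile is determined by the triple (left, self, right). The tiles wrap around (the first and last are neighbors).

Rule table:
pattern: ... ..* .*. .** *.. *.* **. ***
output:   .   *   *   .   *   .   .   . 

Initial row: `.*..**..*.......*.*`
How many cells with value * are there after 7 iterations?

iteration 1: .***..****.....**.*
iteration 2: ....**....*...*...*
iteration 3: *..*..*..***.***.**
iteration 4: .********..........
iteration 5: *........*.........
iteration 6: **......***.......*
iteration 7: ..*....*...*.....*.
count of *: 4

4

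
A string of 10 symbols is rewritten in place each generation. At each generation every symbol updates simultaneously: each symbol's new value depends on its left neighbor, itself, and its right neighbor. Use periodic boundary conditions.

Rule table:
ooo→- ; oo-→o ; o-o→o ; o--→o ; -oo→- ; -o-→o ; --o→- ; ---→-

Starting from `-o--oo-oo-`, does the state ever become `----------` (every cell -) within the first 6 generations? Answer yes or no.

no

generation 1: -oo--oo-oo
generation 2: o-oo--oo-o
generation 3: oo-oo--oo-
generation 4: -oo-oo--oo
generation 5: o-oo-oo--o
generation 6: oo-oo-oo--
generation 6 is oo-oo-oo--, still not uniform -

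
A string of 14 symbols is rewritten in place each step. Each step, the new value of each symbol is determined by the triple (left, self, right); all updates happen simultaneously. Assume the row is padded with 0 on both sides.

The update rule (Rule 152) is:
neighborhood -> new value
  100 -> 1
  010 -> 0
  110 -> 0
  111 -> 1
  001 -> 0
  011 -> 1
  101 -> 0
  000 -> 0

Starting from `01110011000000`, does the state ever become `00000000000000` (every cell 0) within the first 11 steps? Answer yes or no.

step 1: 01101010100000
step 2: 01000000010000
step 3: 00100000001000
step 4: 00010000000100
step 5: 00001000000010
step 6: 00000100000001
step 7: 00000010000000
step 8: 00000001000000
step 9: 00000000100000
step 10: 00000000010000
step 11: 00000000001000
step 11 is 00000000001000, still not uniform 0

no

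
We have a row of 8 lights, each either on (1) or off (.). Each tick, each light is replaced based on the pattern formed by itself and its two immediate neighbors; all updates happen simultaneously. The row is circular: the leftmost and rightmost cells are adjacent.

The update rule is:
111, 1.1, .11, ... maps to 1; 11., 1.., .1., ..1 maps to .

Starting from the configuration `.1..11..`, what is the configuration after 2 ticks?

.11.....

....1..1
.11.....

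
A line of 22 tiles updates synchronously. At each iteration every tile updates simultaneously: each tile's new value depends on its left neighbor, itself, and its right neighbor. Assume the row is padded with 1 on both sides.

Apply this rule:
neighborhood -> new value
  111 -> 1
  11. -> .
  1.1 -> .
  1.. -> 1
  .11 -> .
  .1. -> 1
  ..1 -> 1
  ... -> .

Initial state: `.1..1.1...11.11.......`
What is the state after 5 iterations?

...11...111..1.1.11..1

iteration 1: .1111.11.1.....1.....1
iteration 2: ..11.....11...111...1.
iteration 3: 11..1...1..1.1.1.1.11.
iteration 4: 1.1111.11111.1.1.1....
iteration 5: ...11...111..1.1.11..1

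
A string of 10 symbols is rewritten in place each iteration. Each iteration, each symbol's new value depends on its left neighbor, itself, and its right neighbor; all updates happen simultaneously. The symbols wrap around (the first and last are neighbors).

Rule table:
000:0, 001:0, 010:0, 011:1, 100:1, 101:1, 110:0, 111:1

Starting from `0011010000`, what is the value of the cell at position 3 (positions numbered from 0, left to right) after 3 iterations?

0

0010101000
0001010100
0000101010
position 3 holds 0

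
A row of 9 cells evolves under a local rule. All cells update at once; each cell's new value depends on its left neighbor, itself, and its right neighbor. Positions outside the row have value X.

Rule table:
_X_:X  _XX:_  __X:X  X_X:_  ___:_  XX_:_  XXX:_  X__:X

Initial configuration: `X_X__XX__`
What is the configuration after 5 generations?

__XXX__XX
XX___XX__
__X_X__XX
XXX_XXX__
_______XX

_______XX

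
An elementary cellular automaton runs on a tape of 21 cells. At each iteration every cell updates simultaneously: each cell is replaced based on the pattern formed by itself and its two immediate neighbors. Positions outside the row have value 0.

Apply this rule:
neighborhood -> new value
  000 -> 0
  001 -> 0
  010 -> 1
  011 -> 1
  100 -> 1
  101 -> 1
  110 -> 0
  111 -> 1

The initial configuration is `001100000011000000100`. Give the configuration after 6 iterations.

001111011111110111111

001010000010100000110
001111000011110000101
001110100011101000111
001101110011011100110
001011101010111010101
001111011111110111111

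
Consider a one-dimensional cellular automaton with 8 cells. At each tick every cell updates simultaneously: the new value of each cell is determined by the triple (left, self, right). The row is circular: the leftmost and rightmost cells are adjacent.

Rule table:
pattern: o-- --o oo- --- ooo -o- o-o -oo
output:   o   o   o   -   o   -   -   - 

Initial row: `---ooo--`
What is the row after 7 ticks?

o-oo--o-

tick 1: --o-ooo-
tick 2: -o---ooo
tick 3: --o-o-oo
tick 4: oo-----o
tick 5: ooo---o-
tick 6: -ooo-o--
tick 7: o-oo--o-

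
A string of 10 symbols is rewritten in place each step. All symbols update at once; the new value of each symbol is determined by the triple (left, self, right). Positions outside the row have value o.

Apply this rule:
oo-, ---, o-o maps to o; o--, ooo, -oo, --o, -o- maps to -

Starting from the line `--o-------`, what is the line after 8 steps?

-oo-o--o--

----ooooo-
-oo-----oo
o-o-ooo---
oo-o--o-o-
-oo----o-o
o-o-oo--o-
oo-o-o---o
-oo-o--o--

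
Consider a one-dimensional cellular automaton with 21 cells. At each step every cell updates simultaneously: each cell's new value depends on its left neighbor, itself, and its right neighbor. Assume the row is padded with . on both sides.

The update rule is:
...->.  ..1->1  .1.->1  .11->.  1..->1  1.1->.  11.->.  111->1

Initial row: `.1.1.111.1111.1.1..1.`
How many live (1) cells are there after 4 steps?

11.1..1...11..1.11111
...11111.1..111..111.
..1.111..111.1.11.1.1
.11..1.11.1..1....1.1
count of 1: 9

9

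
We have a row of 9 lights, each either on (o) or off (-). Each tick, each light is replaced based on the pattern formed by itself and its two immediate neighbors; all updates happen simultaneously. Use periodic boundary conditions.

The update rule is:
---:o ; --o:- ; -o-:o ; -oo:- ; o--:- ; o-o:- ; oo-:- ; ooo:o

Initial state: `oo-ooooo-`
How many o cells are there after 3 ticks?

tick 1: ----ooo--
tick 2: ooo--o--o
tick 3: oo---o---
count of o: 3

3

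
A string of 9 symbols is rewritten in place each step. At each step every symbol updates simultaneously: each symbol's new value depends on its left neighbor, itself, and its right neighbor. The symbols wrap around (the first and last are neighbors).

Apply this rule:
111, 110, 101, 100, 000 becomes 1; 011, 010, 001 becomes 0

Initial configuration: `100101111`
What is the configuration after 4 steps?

111110010

110010111
111001011
111100101
111110010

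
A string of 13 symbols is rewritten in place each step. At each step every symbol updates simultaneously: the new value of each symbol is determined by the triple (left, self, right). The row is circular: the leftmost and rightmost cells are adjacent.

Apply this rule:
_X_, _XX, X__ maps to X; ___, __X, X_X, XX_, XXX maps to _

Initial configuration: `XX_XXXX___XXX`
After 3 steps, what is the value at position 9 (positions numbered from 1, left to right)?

_

___X___X__X__
___XX__XX_XX_
___X_X_X__X_X
position 9 holds _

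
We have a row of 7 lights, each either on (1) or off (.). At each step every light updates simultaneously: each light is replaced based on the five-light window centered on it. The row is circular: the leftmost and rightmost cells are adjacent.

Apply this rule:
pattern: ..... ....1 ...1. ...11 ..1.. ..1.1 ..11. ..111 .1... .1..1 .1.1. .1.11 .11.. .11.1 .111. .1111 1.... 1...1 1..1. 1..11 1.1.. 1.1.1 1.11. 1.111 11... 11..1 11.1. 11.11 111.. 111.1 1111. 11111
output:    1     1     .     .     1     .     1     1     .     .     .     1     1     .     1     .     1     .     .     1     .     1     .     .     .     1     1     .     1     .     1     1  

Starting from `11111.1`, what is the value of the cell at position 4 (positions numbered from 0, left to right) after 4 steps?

1

.111...
.111.11
..1....
1.1.111
position 4 holds 1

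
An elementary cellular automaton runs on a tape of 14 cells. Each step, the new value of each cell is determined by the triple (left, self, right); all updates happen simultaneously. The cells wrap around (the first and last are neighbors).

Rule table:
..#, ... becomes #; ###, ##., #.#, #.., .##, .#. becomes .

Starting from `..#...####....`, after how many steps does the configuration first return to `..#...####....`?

step 1: ##..##.....###
step 2: ...#...####...
step 3: ###..##.....##
step 4: ....#...####..
step 5: ####..##.....#
step 6: .....#...####.
step 7: #####..##.....
step 8: ......#...####
step 9: .#####..##....
step 10: #......#...###
step 11: ..#####..##...
step 12: ##......#...##
step 13: ...#####..##..
step 14: ###......#...#
step 15: ....#####..##.
step 16: ####......#...
step 17: .....#####..##
step 18: .####......#..
step 19: #.....#####..#
step 20: ..####......#.
step 21: ##.....#####..
step 22: ...####......#
step 23: .##.....#####.
step 24: #...####......
step 25: ..##.....#####
step 26: .#...####.....
step 27: #..##.....####
step 28: ..#...####....

28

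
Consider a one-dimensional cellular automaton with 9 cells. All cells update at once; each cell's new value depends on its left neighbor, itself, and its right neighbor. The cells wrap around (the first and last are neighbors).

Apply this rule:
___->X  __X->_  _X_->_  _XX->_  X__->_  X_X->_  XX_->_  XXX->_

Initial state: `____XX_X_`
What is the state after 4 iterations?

XXX______
____XXXX_
XXX______  (repeats iteration 1; period 2)
iteration 4: ____XXXX_

____XXXX_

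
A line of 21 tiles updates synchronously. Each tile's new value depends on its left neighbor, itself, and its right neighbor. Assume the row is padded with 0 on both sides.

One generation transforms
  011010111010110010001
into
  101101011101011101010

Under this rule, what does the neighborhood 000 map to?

0

At position 18 the neighborhood is 000; the next row has 0 there.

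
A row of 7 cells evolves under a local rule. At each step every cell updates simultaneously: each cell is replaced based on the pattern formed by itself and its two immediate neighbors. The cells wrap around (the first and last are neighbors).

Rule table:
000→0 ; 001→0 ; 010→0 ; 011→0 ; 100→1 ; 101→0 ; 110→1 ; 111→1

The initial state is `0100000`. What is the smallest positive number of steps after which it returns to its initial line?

step 1: 0010000
step 2: 0001000
step 3: 0000100
step 4: 0000010
step 5: 0000001
step 6: 1000000
step 7: 0100000

7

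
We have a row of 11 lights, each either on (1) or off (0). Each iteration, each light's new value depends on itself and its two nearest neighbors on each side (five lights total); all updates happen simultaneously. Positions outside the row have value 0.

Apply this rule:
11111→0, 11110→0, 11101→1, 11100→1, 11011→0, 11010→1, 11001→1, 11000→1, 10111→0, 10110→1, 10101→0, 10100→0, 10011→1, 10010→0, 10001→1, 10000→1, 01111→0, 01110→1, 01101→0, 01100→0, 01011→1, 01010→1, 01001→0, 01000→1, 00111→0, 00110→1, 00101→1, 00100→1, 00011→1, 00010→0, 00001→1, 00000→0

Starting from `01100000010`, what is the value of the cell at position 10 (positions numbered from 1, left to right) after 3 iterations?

1

iteration 1: 11011001011
iteration 2: 10010101110
iteration 3: 10011010111
position 10 holds 1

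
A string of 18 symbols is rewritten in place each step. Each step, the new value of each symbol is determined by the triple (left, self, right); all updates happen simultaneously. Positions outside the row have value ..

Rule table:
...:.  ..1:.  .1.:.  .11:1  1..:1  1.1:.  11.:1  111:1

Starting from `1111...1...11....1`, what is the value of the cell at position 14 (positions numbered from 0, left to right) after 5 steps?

11111...1..111....
111111...1.1111...
1111111....11111..
11111111...111111.
111111111..1111111
position 14 holds 1

1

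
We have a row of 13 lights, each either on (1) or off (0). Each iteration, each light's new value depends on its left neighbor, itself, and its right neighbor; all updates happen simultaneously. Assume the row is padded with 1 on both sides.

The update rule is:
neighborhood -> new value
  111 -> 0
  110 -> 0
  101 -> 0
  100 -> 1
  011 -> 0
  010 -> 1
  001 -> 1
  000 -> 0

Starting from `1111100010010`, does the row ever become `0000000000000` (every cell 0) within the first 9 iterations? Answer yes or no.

0000010111110
1000110000000
0101001000001
0101111100010
0100000010110
0110000110000
0001001001001
1011111111110
0000000000000
all cells are 0 at iteration 9

yes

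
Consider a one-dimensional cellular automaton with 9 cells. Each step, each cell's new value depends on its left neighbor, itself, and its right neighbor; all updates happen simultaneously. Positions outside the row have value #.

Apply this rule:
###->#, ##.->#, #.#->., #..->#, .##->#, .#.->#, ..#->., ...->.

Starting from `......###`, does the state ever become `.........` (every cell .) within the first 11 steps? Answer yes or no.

#.....###
##....###
###...###
####..###
#####.###
#####.###  (fixed point — unchanged through step 11)
step 11 is #####.###, still not uniform .

no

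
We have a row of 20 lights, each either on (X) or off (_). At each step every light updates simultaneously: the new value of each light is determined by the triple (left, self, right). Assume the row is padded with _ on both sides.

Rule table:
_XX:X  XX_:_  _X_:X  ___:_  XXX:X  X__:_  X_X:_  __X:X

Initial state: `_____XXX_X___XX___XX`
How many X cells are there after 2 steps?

____XXX__X__XX___XX_
___XXX__XX_XX___XX__
count of X: 9

9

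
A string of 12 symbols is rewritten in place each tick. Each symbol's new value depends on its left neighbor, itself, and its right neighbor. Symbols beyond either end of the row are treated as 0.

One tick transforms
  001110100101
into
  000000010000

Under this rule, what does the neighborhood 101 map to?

0

At position 5 the neighborhood is 101; the next row has 0 there.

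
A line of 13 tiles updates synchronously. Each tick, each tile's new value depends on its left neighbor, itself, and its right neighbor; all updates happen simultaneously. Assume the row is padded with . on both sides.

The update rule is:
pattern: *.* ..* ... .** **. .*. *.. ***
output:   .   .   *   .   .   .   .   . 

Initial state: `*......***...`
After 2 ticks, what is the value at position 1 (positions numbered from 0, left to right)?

tick 1: ..****.....**
tick 2: *......***...
position 1 holds .

.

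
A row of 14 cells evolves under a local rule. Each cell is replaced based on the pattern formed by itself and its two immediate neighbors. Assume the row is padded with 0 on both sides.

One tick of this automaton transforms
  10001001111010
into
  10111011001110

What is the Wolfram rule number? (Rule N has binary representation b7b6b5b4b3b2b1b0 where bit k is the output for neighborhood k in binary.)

position 8: 111 → 0  (bit 7 = 0)
position 10: 110 → 1  (bit 6 = 1)
position 11: 101 → 1  (bit 5 = 1)
position 1: 100 → 0  (bit 4 = 0)
position 7: 011 → 1  (bit 3 = 1)
position 0: 010 → 1  (bit 2 = 1)
position 3: 001 → 1  (bit 1 = 1)
position 2: 000 → 1  (bit 0 = 1)
bits b7..b0 = 01101111 = 111

111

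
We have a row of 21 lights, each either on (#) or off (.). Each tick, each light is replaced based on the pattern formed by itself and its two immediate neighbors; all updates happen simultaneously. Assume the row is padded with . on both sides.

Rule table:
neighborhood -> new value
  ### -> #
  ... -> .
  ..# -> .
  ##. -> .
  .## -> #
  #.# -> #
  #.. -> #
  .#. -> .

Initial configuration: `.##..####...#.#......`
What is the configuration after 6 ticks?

.#.#.###.#...#.#.....
..#.###.#.#...#.#....
...###.#.#.#...#.#...
...##.#.#.#.#...#.#..
...#.#.#.#.#.#...#.#.
....#.#.#.#.#.#...#.#

....#.#.#.#.#.#...#.#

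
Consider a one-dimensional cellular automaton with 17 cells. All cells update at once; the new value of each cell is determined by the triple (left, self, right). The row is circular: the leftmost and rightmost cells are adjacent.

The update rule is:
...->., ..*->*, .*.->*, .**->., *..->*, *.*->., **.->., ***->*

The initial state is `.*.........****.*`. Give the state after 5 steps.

****.*..***..*.*.

.**.......*.**..*
...*.....**...***
*.***...*..*.*.*.
*..*.*.*****.*.*.
****.*..***..*.*.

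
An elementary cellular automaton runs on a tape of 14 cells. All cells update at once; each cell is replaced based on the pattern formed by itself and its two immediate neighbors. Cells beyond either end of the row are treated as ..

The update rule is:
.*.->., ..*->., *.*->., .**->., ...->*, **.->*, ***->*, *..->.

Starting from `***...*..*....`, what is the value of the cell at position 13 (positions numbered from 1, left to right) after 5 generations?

.

.**.*......***
..*...****..**
*...*..***...*
..*.....**.*..
*...***..*...*
position 13 holds .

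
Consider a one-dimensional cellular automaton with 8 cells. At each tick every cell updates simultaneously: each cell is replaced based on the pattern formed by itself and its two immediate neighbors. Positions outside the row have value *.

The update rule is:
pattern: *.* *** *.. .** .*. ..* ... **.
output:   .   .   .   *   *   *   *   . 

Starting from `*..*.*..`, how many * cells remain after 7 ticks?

..**.*.*
.**..*.*
.*..**.*
.*.**..*
.*.*..**
.*.*.**.
.*.*.*..
count of *: 3

3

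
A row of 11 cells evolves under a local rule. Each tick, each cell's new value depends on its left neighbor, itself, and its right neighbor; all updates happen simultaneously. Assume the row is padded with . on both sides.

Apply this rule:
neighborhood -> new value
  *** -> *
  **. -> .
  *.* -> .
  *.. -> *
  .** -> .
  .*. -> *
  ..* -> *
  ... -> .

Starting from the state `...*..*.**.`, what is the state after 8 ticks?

..*****...*
.*.***.*.**
**..*..*...
..*******..
.*.*****.*.
**..***..**
..**.*.**..
.*...*...*.

.*...*...*.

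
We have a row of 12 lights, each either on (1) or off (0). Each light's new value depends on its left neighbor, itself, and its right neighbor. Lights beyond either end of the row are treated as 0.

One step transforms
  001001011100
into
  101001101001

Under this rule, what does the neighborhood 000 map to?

At position 0 the neighborhood is 000; the next row has 1 there.

1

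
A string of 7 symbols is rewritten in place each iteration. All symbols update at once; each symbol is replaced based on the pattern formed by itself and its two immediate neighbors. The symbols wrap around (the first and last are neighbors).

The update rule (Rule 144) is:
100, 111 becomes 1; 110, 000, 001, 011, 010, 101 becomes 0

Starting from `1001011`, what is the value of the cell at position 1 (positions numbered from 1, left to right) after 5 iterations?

0100001
0010000
0001000
0000100
0000010
position 1 holds 0

0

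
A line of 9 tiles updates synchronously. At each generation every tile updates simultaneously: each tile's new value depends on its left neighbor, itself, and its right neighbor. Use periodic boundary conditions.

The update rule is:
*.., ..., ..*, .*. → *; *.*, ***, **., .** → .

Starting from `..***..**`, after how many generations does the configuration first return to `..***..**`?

2

**...**..
..***..**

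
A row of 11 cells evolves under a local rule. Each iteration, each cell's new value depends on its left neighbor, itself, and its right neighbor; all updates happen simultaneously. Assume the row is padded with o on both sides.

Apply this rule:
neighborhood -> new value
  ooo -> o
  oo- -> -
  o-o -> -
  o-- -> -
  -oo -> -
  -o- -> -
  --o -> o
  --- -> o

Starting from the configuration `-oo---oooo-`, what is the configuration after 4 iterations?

-o--o-ooo--

----oo-oo--
-ooo------o
--o--ooooo-
-o--o-ooo--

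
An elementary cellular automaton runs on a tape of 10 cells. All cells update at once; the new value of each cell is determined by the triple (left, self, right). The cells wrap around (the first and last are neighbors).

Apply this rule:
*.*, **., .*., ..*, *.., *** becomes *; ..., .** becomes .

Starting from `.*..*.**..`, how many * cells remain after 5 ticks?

******.**.
.******.**
*.******.*
**.******.
.**.******
count of *: 8

8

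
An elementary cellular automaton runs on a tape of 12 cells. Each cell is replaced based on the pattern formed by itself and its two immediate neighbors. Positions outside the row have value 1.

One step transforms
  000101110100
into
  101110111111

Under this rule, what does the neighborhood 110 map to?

1

At position 7 the neighborhood is 110; the next row has 1 there.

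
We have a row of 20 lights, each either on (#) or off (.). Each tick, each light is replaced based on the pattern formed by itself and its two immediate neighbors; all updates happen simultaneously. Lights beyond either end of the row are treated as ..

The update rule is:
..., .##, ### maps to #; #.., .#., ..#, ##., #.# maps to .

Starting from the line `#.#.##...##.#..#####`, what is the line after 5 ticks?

..#.####.....#...###

....#..#.#.....####.
###........###.###..
##..######.##..##..#
#...#####..#...#....
..#.####.....#...###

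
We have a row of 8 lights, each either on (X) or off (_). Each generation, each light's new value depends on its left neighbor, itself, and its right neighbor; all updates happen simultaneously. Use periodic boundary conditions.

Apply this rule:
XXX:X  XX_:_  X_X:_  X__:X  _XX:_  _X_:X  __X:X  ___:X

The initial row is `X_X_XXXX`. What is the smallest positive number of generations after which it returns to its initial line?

__X__XXX
XXXXX_X_
_XXX__X_
X_X_XXXX

4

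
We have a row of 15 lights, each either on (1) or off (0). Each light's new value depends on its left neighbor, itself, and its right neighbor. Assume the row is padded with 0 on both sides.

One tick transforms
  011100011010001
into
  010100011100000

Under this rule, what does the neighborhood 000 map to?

At position 5 the neighborhood is 000; the next row has 0 there.

0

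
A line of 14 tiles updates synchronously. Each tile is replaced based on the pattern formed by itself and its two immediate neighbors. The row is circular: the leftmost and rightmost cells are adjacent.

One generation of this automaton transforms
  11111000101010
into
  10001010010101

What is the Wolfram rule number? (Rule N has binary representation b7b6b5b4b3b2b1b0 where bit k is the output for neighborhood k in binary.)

position 1: 111 → 0  (bit 7 = 0)
position 4: 110 → 1  (bit 6 = 1)
position 9: 101 → 1  (bit 5 = 1)
position 5: 100 → 0  (bit 4 = 0)
position 0: 011 → 1  (bit 3 = 1)
position 8: 010 → 0  (bit 2 = 0)
position 7: 001 → 0  (bit 1 = 0)
position 6: 000 → 1  (bit 0 = 1)
bits b7..b0 = 01101001 = 105

105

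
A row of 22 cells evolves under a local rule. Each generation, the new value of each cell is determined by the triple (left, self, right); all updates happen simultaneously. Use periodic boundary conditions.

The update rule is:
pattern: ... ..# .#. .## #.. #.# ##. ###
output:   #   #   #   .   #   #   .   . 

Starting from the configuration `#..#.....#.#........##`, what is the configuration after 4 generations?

.###################..
#...................##
.###################..  (repeats generation 1; period 2)
generation 4: #...................##

#...................##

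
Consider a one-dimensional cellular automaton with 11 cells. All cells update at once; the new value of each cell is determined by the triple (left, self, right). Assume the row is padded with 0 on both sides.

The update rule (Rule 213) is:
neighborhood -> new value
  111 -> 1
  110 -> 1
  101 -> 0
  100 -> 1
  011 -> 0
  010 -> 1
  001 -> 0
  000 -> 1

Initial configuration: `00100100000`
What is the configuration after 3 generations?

11011001111

10110111111
10010011111
11011001111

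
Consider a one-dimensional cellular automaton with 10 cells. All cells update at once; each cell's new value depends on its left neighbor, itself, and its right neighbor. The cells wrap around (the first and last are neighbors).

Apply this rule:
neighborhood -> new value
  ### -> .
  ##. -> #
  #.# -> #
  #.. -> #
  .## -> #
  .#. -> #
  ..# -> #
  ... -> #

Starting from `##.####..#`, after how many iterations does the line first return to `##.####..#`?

.###..####
##.####..#

2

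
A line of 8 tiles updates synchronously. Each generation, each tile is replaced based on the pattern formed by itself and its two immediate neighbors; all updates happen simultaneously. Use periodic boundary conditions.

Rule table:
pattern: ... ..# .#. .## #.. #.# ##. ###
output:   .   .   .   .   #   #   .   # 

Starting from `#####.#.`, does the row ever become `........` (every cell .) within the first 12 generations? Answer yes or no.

generation 1: .###.#.#
generation 2: #.#.#.#.
generation 3: .#.#.#.#
generation 4: #.#.#.#.  (repeats generation 2; period 2)
generation 12: #.#.#.#.
generation 12 is #.#.#.#., still not uniform .

no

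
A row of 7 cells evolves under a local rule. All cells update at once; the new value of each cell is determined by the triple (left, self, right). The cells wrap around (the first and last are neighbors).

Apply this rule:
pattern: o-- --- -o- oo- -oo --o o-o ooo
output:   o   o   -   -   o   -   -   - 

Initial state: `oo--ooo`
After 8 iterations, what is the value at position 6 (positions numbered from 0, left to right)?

o

iteration 1: --o-o--
iteration 2: o----oo
iteration 3: -ooo-o-
iteration 4: -o----o
iteration 5: --ooo--
iteration 6: o-o--oo
iteration 7: ---o-o-
iteration 8: oo----o
position 6 holds o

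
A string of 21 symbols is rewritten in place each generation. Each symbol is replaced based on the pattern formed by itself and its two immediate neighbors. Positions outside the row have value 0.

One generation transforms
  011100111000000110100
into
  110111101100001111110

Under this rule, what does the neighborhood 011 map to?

At position 1 the neighborhood is 011; the next row has 1 there.

1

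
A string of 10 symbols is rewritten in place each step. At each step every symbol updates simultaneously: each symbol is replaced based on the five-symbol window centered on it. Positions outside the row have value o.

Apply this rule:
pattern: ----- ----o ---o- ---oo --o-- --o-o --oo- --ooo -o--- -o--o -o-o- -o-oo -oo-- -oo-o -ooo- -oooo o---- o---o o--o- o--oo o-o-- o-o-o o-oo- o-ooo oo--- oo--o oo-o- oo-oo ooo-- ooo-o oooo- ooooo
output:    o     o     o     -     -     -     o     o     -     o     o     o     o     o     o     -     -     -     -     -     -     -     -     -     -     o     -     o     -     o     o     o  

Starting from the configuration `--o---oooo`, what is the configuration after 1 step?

o-----o-oo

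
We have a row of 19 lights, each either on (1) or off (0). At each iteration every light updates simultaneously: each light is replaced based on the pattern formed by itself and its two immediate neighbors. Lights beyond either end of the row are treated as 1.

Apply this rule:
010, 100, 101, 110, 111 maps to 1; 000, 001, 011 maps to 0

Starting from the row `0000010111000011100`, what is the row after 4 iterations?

1000011011100001110
1100001101110000111
1110000110111000011
1111000011011100001

1111000011011100001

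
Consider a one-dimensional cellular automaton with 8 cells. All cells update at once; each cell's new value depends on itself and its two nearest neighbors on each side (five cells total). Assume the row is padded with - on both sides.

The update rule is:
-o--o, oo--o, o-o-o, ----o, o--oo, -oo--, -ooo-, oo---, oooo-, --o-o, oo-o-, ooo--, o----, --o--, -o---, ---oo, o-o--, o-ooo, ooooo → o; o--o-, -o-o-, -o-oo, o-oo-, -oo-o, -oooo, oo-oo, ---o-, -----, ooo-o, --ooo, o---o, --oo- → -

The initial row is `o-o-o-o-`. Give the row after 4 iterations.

o-o---oo

iteration 1: o-o-o-oo
iteration 2: o-o-o--o
iteration 3: o-o-oo-o
iteration 4: o-o---oo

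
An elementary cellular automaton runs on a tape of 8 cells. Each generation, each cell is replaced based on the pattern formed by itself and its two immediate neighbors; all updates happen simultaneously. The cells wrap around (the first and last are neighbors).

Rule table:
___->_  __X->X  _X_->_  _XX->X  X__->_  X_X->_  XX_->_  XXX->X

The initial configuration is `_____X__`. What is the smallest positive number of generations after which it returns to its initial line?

____X___
___X____
__X_____
_X______
X_______
_______X
______X_
_____X__

8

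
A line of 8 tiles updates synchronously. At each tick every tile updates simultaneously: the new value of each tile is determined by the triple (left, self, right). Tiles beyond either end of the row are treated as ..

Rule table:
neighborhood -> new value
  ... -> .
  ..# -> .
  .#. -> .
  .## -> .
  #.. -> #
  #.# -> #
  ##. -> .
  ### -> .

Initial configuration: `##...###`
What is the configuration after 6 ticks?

..#.....
...#....
....#...
.....#..
......#.
.......#

.......#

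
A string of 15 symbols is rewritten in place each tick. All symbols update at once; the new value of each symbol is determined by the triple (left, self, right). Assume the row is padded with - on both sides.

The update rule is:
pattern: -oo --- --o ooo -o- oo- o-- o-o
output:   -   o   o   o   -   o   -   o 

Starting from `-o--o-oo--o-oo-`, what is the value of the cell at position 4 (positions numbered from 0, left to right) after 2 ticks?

o

o--o-o-o-o-o-o-
--o-o-o-o-o-o--
position 4 holds o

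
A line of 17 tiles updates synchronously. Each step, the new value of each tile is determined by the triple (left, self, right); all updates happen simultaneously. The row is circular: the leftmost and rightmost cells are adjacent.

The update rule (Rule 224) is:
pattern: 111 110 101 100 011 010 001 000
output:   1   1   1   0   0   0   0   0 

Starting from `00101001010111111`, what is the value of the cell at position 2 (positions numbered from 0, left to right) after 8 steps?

0

00010000101011111
00000000010101111
00000000001010111
00000000000101011
00000000000010101
00000000000001010
00000000000000100
00000000000000000
position 2 holds 0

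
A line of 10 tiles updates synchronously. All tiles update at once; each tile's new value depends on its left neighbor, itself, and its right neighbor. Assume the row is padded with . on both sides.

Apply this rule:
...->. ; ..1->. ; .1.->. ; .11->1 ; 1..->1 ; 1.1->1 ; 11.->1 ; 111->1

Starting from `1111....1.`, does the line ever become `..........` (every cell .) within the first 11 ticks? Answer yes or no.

no

tick 1: 11111....1
tick 2: 111111....
tick 3: 1111111...
tick 4: 11111111..
tick 5: 111111111.
tick 6: 1111111111
tick 7: 1111111111  (fixed point — unchanged through tick 11)
tick 11 is 1111111111, still not uniform .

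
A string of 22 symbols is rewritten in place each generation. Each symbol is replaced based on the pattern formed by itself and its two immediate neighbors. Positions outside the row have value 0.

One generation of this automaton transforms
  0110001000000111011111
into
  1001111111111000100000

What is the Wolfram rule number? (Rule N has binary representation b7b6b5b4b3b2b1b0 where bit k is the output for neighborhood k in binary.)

55

position 14: 111 → 0  (bit 7 = 0)
position 2: 110 → 0  (bit 6 = 0)
position 16: 101 → 1  (bit 5 = 1)
position 3: 100 → 1  (bit 4 = 1)
position 1: 011 → 0  (bit 3 = 0)
position 6: 010 → 1  (bit 2 = 1)
position 0: 001 → 1  (bit 1 = 1)
position 4: 000 → 1  (bit 0 = 1)
bits b7..b0 = 00110111 = 55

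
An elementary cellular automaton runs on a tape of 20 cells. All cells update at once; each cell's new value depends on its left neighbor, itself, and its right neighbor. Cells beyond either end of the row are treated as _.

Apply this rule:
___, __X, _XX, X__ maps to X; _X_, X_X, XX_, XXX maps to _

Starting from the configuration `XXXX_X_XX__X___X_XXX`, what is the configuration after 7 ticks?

tick 1: X______X_XX_XXX__X__
tick 2: _XXXXXX__X__X__XX_XX
tick 3: XX_____XX_XX_XXX__X_
tick 4: X_XXXXXX__X__X__XX_X
tick 5: __X_____XX_XX_XXX___
tick 6: XX_XXXXXX__X__X__XXX
tick 7: X__X_____XX_XX_XXX__

X__X_____XX_XX_XXX__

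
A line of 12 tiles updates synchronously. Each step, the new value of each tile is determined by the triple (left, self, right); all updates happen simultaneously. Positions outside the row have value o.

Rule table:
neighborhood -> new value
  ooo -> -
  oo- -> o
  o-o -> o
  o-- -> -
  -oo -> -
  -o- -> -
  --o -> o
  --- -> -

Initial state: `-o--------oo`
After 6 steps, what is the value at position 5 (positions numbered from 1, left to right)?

o

o--------o--
o-------o--o
o------o--o-
o-----o--o-o
o----o--o-o-
o---o--o-o-o
position 5 holds o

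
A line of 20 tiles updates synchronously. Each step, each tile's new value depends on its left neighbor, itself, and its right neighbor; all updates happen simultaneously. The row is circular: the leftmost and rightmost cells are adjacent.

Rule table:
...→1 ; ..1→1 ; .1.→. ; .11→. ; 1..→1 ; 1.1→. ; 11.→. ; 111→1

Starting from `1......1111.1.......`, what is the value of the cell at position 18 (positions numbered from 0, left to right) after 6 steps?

1

.111111.11...1111111
..1111....111.11111.
11.11.1111.1...111.1
1......11...111.1...
.111111..111.1...111
..1111.11.1...111.1.
position 18 holds 1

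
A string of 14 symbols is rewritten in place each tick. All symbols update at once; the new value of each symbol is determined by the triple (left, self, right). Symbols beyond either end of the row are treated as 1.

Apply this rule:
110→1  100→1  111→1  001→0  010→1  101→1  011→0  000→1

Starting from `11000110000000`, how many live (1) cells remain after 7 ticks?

11110011111110
11111001111111
11111100111111
11111110011111
11111111001111
11111111100111
11111111110011
count of 1: 12

12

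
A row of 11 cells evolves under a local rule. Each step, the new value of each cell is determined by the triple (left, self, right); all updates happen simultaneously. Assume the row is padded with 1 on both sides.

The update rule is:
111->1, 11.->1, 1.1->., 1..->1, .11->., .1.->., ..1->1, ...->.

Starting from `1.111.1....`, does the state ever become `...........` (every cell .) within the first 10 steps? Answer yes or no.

no

step 1: 1..11..1..1
step 2: 111.111.11.
step 3: 111..11..1.
step 4: 11111.111..
step 5: 11111..1111
step 6: 1111111.111
step 7: 1111111..11
step 8: 111111111.1
step 9: 111111111..
step 10: 11111111111
step 10 is 11111111111, still not uniform .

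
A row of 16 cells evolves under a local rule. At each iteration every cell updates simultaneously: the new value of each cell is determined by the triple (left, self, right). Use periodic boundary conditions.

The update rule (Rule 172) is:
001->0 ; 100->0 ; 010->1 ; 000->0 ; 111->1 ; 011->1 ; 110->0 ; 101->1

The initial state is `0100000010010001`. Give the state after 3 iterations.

0000000010010001

iteration 1: 1100000010010001
iteration 2: 1000000010010001
iteration 3: 0000000010010001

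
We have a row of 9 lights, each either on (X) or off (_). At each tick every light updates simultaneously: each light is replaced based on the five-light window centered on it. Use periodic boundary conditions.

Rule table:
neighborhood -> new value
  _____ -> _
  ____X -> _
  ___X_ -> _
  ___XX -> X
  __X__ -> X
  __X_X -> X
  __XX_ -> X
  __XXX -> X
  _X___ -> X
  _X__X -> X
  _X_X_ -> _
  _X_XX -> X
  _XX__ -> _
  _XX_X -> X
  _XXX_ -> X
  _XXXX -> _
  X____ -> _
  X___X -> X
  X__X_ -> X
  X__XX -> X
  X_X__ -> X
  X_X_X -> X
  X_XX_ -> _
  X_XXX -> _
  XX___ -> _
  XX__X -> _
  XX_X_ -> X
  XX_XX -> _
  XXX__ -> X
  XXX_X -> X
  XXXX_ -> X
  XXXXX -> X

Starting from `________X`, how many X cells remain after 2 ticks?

2

tick 1: X_______X
tick 2: _______XX
count of X: 2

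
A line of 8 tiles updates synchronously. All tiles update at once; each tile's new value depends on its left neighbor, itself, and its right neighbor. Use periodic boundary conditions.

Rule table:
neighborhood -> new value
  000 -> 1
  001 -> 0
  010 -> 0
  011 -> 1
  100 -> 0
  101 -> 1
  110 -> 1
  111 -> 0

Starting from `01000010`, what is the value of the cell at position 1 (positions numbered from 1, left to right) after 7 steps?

0

step 1: 00011000
step 2: 11011011
step 3: 01111110
step 4: 01000010  (repeats step 0; period 4)
step 7: 01111110
position 1 holds 0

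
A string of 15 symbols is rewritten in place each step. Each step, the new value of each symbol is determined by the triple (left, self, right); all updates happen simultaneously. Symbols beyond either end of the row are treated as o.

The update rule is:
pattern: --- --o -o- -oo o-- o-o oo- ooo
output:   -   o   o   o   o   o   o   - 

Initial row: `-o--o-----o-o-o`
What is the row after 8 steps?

ooooo-----ooooo

oooooo---oooooo
-----oo-oo-----
o---ooooooo---o
oo-oo-----oo-oo
-ooooo---ooooo-
oo---oo-oo---oo
-oo-ooooooo-oo-
ooooo-----ooooo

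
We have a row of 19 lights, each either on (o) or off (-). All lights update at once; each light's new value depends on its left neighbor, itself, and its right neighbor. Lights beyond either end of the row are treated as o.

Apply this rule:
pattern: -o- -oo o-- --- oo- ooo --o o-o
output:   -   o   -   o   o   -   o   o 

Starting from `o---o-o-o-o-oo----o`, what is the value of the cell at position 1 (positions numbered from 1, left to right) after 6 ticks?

-

o-oo-o-o-o-ooo-oooo
ooooo-o-o-oo-ooo---
----oo-o-ooooo-o-oo
-oooooo-oo---oo-oo-
oo----oooo-oooooooo
-o-oooo--ooo-------
position 1 holds -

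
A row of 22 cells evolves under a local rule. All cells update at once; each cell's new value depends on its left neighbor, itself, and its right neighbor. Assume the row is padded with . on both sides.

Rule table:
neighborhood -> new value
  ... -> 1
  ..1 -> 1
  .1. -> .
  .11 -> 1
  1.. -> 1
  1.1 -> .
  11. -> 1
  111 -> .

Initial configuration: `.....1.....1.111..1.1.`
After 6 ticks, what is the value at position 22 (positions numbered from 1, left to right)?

.

11111.11111..1.111...1
1...1.1...111..1.1111.
.111...1111.111..1..11
11.11111..1.1.111.1111
11.1...111....1.1.1..1
11..1111.11111.....11.
position 22 holds .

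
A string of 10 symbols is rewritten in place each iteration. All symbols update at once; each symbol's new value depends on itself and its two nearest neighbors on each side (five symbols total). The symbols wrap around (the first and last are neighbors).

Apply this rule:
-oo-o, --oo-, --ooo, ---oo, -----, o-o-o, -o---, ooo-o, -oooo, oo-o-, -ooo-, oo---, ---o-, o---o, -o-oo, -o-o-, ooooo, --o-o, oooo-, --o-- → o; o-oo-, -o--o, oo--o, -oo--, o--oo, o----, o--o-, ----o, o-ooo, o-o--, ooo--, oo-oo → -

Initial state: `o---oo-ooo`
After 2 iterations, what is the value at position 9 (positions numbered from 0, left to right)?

o

-ooooo--oo
--ooo---oo
position 9 holds o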